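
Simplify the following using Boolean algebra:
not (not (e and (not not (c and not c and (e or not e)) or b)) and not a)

e and b or a

not (not (e and (not not (c and not c and (e or not e)) or b)) and not a)
= e and (not not (c and not c and (e or not e)) or b) or a   — De Morgan
= e and (not not (c and not c) or b) or a   — complement / identity
= e and (c and not c or b) or a   — double negation
= e and b or a   — complement / identity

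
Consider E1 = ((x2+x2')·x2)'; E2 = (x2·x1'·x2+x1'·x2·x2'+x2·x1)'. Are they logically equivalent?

Yes

E1: ((x2+x2')·x2)'
    = x2'   — complement / identity
E2: (x2·x1'·x2+x1'·x2·x2'+x2·x1)'
    = (x1'·x2+x2·x1)'   — distribution
    = x2'   — distribution
Both reduce to x2', so they are equivalent.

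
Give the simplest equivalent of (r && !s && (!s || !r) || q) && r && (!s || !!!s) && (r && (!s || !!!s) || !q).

(r && !s && (!s || !r) || q) && r && (!s || !!!s) && (r && (!s || !!!s) || !q)
= (r && !s && (!s || !r) || q) && r && (!s || !!!s)   (absorption)
= (r && !s && (!s || !r) || q) && r && (!s || !s)   (double negation)
= (r && !s || q) && r && (!s || !s)   (absorption)
= (r && !s || q) && r && !s   (idempotence)
= r && !s   (absorption)

r && !s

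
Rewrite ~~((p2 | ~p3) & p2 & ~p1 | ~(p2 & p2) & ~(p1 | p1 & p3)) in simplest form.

~p1

~~((p2 | ~p3) & p2 & ~p1 | ~(p2 & p2) & ~(p1 | p1 & p3))
= ~~((p2 | ~p3) & p2 & ~p1 | ~(p2 & p2) & ~p1)   [absorption]
= (p2 | ~p3) & p2 & ~p1 | ~(p2 & p2) & ~p1   [double negation]
= p2 & ~p1 | ~(p2 & p2) & ~p1   [absorption]
= p2 & ~p1 | ~p2 & ~p1   [idempotence]
= ~p1   [distribution]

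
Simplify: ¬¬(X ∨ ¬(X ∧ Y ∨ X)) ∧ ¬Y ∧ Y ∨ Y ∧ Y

¬¬(X ∨ ¬(X ∧ Y ∨ X)) ∧ ¬Y ∧ Y ∨ Y ∧ Y
= (X ∨ ¬(X ∧ Y ∨ X)) ∧ ¬Y ∧ Y ∨ Y ∧ Y   (double negation)
= (X ∨ ¬X) ∧ ¬Y ∧ Y ∨ Y ∧ Y   (absorption)
= ¬Y ∧ Y ∨ Y ∧ Y   (complement / identity)
= Y   (distribution)

Y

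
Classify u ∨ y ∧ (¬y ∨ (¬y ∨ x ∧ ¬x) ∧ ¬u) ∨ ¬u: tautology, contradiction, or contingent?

u ∨ y ∧ (¬y ∨ (¬y ∨ x ∧ ¬x) ∧ ¬u) ∨ ¬u
= u ∨ y ∧ (¬y ∨ ¬y ∧ ¬u) ∨ ¬u   — complement / identity
= u ∨ y ∧ ¬y ∨ ¬u   — absorption
= u ∨ ¬u   — complement / identity
= True   — complement

tautology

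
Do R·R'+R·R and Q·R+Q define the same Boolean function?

No

E1: R·R'+R·R
    = R   (distribution)
E2: Q·R+Q
    = Q   (absorption)
These differ: at Q=1, R=0, E1 = 0 but E2 = 1.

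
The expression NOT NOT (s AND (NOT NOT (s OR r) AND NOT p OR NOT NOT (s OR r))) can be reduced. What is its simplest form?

NOT NOT (s AND (NOT NOT (s OR r) AND NOT p OR NOT NOT (s OR r)))
= NOT NOT (s AND NOT NOT (s OR r))   [absorption]
= s AND NOT NOT (s OR r)   [double negation]
= s AND (s OR r)   [double negation]
= s   [absorption]

s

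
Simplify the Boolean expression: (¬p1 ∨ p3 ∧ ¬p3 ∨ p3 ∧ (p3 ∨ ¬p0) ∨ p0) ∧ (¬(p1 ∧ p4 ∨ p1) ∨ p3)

(¬p1 ∨ p3 ∧ ¬p3 ∨ p3 ∧ (p3 ∨ ¬p0) ∨ p0) ∧ (¬(p1 ∧ p4 ∨ p1) ∨ p3)
= (¬p1 ∨ p3 ∧ (p3 ∨ ¬p0) ∨ p0) ∧ (¬(p1 ∧ p4 ∨ p1) ∨ p3)   — complement / identity
= (¬p1 ∨ p3 ∨ p0) ∧ (¬(p1 ∧ p4 ∨ p1) ∨ p3)   — absorption
= (¬p1 ∨ p3 ∨ p0) ∧ (¬p1 ∨ p3)   — absorption
= ¬p1 ∨ p3   — absorption

¬p1 ∨ p3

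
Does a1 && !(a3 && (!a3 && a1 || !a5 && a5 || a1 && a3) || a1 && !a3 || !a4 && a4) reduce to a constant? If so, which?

yes, False

a1 && !(a3 && (!a3 && a1 || !a5 && a5 || a1 && a3) || a1 && !a3 || !a4 && a4)
= a1 && !(a3 && (!a3 && a1 || a1 && a3) || a1 && !a3 || !a4 && a4)   (complement / identity)
= a1 && !(a3 && (!a3 && a1 || a1 && a3) || a1 && !a3)   (complement / identity)
= a1 && !(a3 && a1 || a1 && !a3)   (distribution)
= a1 && !a1   (distribution)
= false   (complement)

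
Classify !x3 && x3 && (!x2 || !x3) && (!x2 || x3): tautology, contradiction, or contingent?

!x3 && x3 && (!x2 || !x3) && (!x2 || x3)
= !x3 && x3 && (!x3 && x3 || !x2)   — distribution
= !x3 && x3   — absorption
= false   — complement

contradiction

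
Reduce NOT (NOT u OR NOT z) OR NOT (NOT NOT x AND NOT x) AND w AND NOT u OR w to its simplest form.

NOT (NOT u OR NOT z) OR NOT (NOT NOT x AND NOT x) AND w AND NOT u OR w
= NOT (NOT u OR NOT z) OR (NOT x OR x) AND w AND NOT u OR w   — De Morgan
= NOT (NOT u OR NOT z) OR w AND NOT u OR w   — complement / identity
= NOT (NOT u OR NOT z) OR w   — absorption
= u AND z OR w   — De Morgan

u AND z OR w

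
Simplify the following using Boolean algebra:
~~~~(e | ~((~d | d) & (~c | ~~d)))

~~~~(e | ~((~d | d) & (~c | ~~d)))
= ~~~~(e | ~(~c | ~~d))
= ~~(e | ~(~c | ~~d))
= e | ~(~c | ~~d)
= e | c & ~d

e | c & ~d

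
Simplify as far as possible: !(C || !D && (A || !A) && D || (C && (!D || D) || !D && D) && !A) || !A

!(C || !D && (A || !A) && D || (C && (!D || D) || !D && D) && !A) || !A
= !(C || !D && (A || !A) && D || (C || !D && D) && !A) || !A
= !(C || !D && D || (C || !D && D) && !A) || !A
= !(C || !D && D) || !A
= !C || !A

!C || !A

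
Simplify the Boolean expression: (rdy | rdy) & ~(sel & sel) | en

rdy & ~sel | en

(rdy | rdy) & ~(sel & sel) | en
= (rdy | rdy) & ~sel | en   (idempotence)
= rdy & ~sel | en   (idempotence)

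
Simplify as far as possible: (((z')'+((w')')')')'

z+w'

(((z')'+((w')')')')'
= ((z+((w')')')')'   [double negation]
= z+((w')')'   [double negation]
= z+w'   [double negation]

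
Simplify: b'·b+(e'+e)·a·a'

0

b'·b+(e'+e)·a·a'
= b'·b+a·a'   [complement / identity]
= b'·b   [complement / identity]
= 0   [complement]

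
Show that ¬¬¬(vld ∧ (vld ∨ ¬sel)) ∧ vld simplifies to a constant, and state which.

¬¬¬(vld ∧ (vld ∨ ¬sel)) ∧ vld
= ¬¬¬vld ∧ vld
= ¬vld ∧ vld
= False

False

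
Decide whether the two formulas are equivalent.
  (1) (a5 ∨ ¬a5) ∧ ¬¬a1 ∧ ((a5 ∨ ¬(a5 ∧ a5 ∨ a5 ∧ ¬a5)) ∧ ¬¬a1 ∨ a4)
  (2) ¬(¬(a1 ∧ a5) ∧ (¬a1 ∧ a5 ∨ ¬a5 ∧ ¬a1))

E1: (a5 ∨ ¬a5) ∧ ¬¬a1 ∧ ((a5 ∨ ¬(a5 ∧ a5 ∨ a5 ∧ ¬a5)) ∧ ¬¬a1 ∨ a4)
    = (a5 ∨ ¬a5) ∧ ¬¬a1 ∧ ((a5 ∨ ¬a5) ∧ ¬¬a1 ∨ a4)   — distribution
    = (a5 ∨ ¬a5) ∧ ¬¬a1   — absorption
    = ¬¬a1   — complement / identity
    = a1   — double negation
E2: ¬(¬(a1 ∧ a5) ∧ (¬a1 ∧ a5 ∨ ¬a5 ∧ ¬a1))
    = ¬(¬(a1 ∧ a5) ∧ ¬a1)   — distribution
    = a1 ∧ a5 ∨ a1   — De Morgan
    = a1   — absorption
Both reduce to a1, so they are equivalent.

Yes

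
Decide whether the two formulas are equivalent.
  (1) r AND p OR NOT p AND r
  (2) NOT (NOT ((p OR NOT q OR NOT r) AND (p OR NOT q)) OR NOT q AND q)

E1: r AND p OR NOT p AND r
    = r
E2: NOT (NOT ((p OR NOT q OR NOT r) AND (p OR NOT q)) OR NOT q AND q)
    = NOT (NOT (p OR NOT q) OR NOT q AND q)
    = NOT NOT (p OR NOT q)
    = p OR NOT q
These differ: at p=0, q=0, r=0, E1 = 0 but E2 = 1.

No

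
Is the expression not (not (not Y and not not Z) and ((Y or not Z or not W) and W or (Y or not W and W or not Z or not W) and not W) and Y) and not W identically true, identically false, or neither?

not (not (not Y and not not Z) and ((Y or not Z or not W) and W or (Y or not W and W or not Z or not W) and not W) and Y) and not W
= not (not (not Y and not not Z) and ((Y or not Z or not W) and W or (Y or not Z or not W) and not W) and Y) and not W   — complement / identity
= not ((Y or not Z) and ((Y or not Z or not W) and W or (Y or not Z or not W) and not W) and Y) and not W   — De Morgan
= not ((Y or not Z) and (Y or not Z or not W) and Y) and not W   — distribution
= not ((Y or not Z) and Y) and not W   — absorption
= not Y and not W   — absorption
This depends on W, Y, so it is not a constant.

neither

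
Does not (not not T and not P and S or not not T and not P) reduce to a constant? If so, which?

no

not (not not T and not P and S or not not T and not P)
= not (not not T and not P)
= not T or P
This depends on P, T, so it is not a constant.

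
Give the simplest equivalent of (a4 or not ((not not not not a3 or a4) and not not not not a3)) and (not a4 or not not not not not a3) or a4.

not a3 or a4

(a4 or not ((not not not not a3 or a4) and not not not not a3)) and (not a4 or not not not not not a3) or a4
= (a4 or not not not not not a3) and (not a4 or not not not not not a3) or a4
= a4 and not a4 or not not not not not a3 or a4
= not not not not not a3 or a4
= not not not a3 or a4
= not a3 or a4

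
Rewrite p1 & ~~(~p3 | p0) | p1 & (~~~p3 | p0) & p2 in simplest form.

p1 & (~p3 | p0)

p1 & ~~(~p3 | p0) | p1 & (~~~p3 | p0) & p2
= p1 & ~~(~p3 | p0) | p1 & (~p3 | p0) & p2   (double negation)
= p1 & (~p3 | p0) | p1 & (~p3 | p0) & p2   (double negation)
= p1 & (~p3 | p0)   (absorption)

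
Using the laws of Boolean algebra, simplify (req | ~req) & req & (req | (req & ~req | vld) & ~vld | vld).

req

(req | ~req) & req & (req | (req & ~req | vld) & ~vld | vld)
= (req | ~req) & req & (req | vld & ~vld | vld)   — complement / identity
= req & (req | vld & ~vld | vld)   — complement / identity
= req & (req | vld)   — complement / identity
= req   — absorption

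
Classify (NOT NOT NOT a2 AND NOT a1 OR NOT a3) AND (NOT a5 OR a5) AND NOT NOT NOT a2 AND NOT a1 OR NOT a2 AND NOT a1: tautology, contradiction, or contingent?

contingent

(NOT NOT NOT a2 AND NOT a1 OR NOT a3) AND (NOT a5 OR a5) AND NOT NOT NOT a2 AND NOT a1 OR NOT a2 AND NOT a1
= (NOT NOT NOT a2 AND NOT a1 OR NOT a3) AND (NOT a5 OR a5) AND NOT a2 AND NOT a1 OR NOT a2 AND NOT a1   — double negation
= (NOT NOT NOT a2 AND NOT a1 OR NOT a3) AND NOT a2 AND NOT a1 OR NOT a2 AND NOT a1   — complement / identity
= (NOT a2 AND NOT a1 OR NOT a3) AND NOT a2 AND NOT a1 OR NOT a2 AND NOT a1   — double negation
= NOT a2 AND NOT a1 OR NOT a2 AND NOT a1   — absorption
= NOT a2 AND NOT a1   — idempotence
This depends on a1, a2, so it is not a constant.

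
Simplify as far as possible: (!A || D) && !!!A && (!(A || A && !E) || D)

!A

(!A || D) && !!!A && (!(A || A && !E) || D)
= (!A || D) && !A && (!(A || A && !E) || D)   — double negation
= (!A || D) && !A && (!A || D)   — absorption
= !A && (!A || D)   — absorption
= !A   — absorption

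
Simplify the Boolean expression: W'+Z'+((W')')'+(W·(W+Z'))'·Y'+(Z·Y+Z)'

W'+Z'

W'+Z'+((W')')'+(W·(W+Z'))'·Y'+(Z·Y+Z)'
= W'+Z'+((W')')'+(W·(W+Z'))'·Y'+Z'   (absorption)
= W'+Z'+((W')')'+W'·Y'+Z'   (absorption)
= W'+Z'+W'+W'·Y'+Z'   (double negation)
= W'+Z'+W'+Z'   (absorption)
= W'+Z'   (idempotence)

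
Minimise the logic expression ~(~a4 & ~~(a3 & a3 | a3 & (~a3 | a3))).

~(~a4 & ~~(a3 & a3 | a3 & (~a3 | a3)))
= ~(~a4 & ~~(a3 | a3 & (~a3 | a3)))   (idempotence)
= ~(~a4 & ~~(a3 | a3))   (complement / identity)
= ~(~a4 & ~~a3)   (idempotence)
= a4 | ~a3   (De Morgan)

a4 | ~a3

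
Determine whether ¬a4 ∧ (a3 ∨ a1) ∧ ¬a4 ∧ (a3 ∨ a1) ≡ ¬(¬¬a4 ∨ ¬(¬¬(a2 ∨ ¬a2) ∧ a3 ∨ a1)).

Yes

E1: ¬a4 ∧ (a3 ∨ a1) ∧ ¬a4 ∧ (a3 ∨ a1)
    = ¬a4 ∧ (a3 ∨ a1)   (idempotence)
E2: ¬(¬¬a4 ∨ ¬(¬¬(a2 ∨ ¬a2) ∧ a3 ∨ a1))
    = ¬(¬¬a4 ∨ ¬((a2 ∨ ¬a2) ∧ a3 ∨ a1))   (double negation)
    = ¬a4 ∧ ((a2 ∨ ¬a2) ∧ a3 ∨ a1)   (De Morgan)
    = ¬a4 ∧ (a3 ∨ a1)   (complement / identity)
Both reduce to ¬a4 ∧ (a3 ∨ a1), so they are equivalent.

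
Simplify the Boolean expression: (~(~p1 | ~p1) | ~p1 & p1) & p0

p1 & p0

(~(~p1 | ~p1) | ~p1 & p1) & p0
= (p1 & p1 | ~p1 & p1) & p0   [De Morgan]
= p1 & p0   [distribution]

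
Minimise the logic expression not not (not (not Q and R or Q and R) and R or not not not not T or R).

T or R

not not (not (not Q and R or Q and R) and R or not not not not T or R)
= not not (not R and R or not not not not T or R)   (distribution)
= not not (not R and R or not not T or R)   (double negation)
= not not (not not T or R)   (complement / identity)
= not not (T or R)   (double negation)
= T or R   (double negation)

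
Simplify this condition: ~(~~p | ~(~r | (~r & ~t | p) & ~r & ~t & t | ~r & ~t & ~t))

~p & ~r

~(~~p | ~(~r | (~r & ~t | p) & ~r & ~t & t | ~r & ~t & ~t))
= ~(~~p | ~(~r | ~r & ~t & t | ~r & ~t & ~t))   [absorption]
= ~(~~p | ~(~r | ~r & ~t))   [distribution]
= ~p & (~r | ~r & ~t)   [De Morgan]
= ~p & ~r   [absorption]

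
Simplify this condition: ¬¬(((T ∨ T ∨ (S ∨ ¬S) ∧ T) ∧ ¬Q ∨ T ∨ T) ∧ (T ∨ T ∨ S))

T

¬¬(((T ∨ T ∨ (S ∨ ¬S) ∧ T) ∧ ¬Q ∨ T ∨ T) ∧ (T ∨ T ∨ S))
= ¬¬(((T ∨ T ∨ T) ∧ ¬Q ∨ T ∨ T) ∧ (T ∨ T ∨ S))   — complement / identity
= ¬¬(((T ∨ T) ∧ ¬Q ∨ T ∨ T) ∧ (T ∨ T ∨ S))   — idempotence
= ¬¬((T ∨ T) ∧ (T ∨ T ∨ S))   — absorption
= (T ∨ T) ∧ (T ∨ T ∨ S)   — double negation
= T ∨ T   — absorption
= T   — idempotence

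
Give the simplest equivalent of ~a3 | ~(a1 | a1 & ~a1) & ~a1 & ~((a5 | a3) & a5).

~a3 | ~(a1 | a1 & ~a1) & ~a1 & ~((a5 | a3) & a5)
= ~a3 | ~a1 & ~a1 & ~((a5 | a3) & a5)   — complement / identity
= ~a3 | ~a1 & ~((a5 | a3) & a5)   — idempotence
= ~a3 | ~a1 & ~a5   — absorption

~a3 | ~a1 & ~a5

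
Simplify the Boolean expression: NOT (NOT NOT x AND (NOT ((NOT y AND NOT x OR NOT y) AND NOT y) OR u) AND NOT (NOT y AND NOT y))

NOT (NOT NOT x AND (NOT ((NOT y AND NOT x OR NOT y) AND NOT y) OR u) AND NOT (NOT y AND NOT y))
= NOT (NOT NOT x AND (NOT (NOT y AND NOT y) OR u) AND NOT (NOT y AND NOT y))   (absorption)
= NOT (NOT NOT x AND NOT (NOT y AND NOT y))   (absorption)
= NOT (NOT NOT x AND NOT NOT y)   (idempotence)
= NOT x OR NOT y   (De Morgan)

NOT x OR NOT y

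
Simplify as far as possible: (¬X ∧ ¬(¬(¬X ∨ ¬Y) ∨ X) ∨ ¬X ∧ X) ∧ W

(¬X ∧ ¬(¬(¬X ∨ ¬Y) ∨ X) ∨ ¬X ∧ X) ∧ W
= (¬X ∧ ¬(X ∧ Y ∨ X) ∨ ¬X ∧ X) ∧ W   (De Morgan)
= (¬X ∧ ¬X ∨ ¬X ∧ X) ∧ W   (absorption)
= ¬X ∧ W   (distribution)

¬X ∧ W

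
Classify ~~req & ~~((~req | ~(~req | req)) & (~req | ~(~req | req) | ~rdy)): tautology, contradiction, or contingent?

contradiction

~~req & ~~((~req | ~(~req | req)) & (~req | ~(~req | req) | ~rdy))
= ~~req & ~~(~req | ~(~req | req))
= ~~req & ~(req & (~req | req))
= ~~req & ~req
= req & ~req
= 0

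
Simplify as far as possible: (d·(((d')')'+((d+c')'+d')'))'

(d·(((d')')'+((d+c')'+d')'))'
= (d·(d'+((d+c')'+d')'))'   (double negation)
= (d·(d'+(d+c')·d))'   (De Morgan)
= (d·(d'+d))'   (absorption)
= d'   (complement / identity)

d'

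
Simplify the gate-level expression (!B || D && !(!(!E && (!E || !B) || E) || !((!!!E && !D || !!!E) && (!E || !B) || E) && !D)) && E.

(!B || D && !(!(!E && (!E || !B) || E) || !((!!!E && !D || !!!E) && (!E || !B) || E) && !D)) && E
= (!B || D && !(!(!E && (!E || !B) || E) || !(!!!E && (!E || !B) || E) && !D)) && E
= (!B || D && !(!(!E && (!E || !B) || E) || !(!E && (!E || !B) || E) && !D)) && E
= (!B || D && !!(!E && (!E || !B) || E)) && E
= (!B || D && !!(!E || E)) && E
= (!B || D && (!E || E)) && E
= (!B || D) && E

(!B || D) && E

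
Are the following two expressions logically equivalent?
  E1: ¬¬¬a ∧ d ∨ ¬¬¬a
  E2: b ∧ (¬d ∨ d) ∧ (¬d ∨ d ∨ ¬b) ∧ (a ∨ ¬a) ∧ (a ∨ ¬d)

E1: ¬¬¬a ∧ d ∨ ¬¬¬a
    = ¬¬¬a   — absorption
    = ¬a   — double negation
E2: b ∧ (¬d ∨ d) ∧ (¬d ∨ d ∨ ¬b) ∧ (a ∨ ¬a) ∧ (a ∨ ¬d)
    = b ∧ (¬d ∨ d) ∧ (a ∨ ¬a) ∧ (a ∨ ¬d)   — absorption
    = b ∧ (a ∨ ¬a) ∧ (a ∨ ¬d)   — complement / identity
    = b ∧ (a ∨ ¬d)   — complement / identity
These differ: at a=0, b=0, d=1, E1 = 1 but E2 = 0.

No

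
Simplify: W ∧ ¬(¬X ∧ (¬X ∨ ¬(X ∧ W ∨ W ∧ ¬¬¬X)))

W ∧ X

W ∧ ¬(¬X ∧ (¬X ∨ ¬(X ∧ W ∨ W ∧ ¬¬¬X)))
= W ∧ ¬(¬X ∧ (¬X ∨ ¬(X ∧ W ∨ W ∧ ¬X)))
= W ∧ ¬(¬X ∧ (¬X ∨ ¬W))
= W ∧ ¬¬X
= W ∧ X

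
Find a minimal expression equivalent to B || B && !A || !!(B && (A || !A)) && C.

B

B || B && !A || !!(B && (A || !A)) && C
= B || B && !A || B && (A || !A) && C   (double negation)
= B || B && !A || B && C   (complement / identity)
= B || B && C   (absorption)
= B   (absorption)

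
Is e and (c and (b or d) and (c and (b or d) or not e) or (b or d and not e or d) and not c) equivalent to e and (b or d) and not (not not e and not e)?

Yes

E1: e and (c and (b or d) and (c and (b or d) or not e) or (b or d and not e or d) and not c)
    = e and (c and (b or d) and (c and (b or d) or not e) or (b or d) and not c)   [absorption]
    = e and (c and (b or d) or (b or d) and not c)   [absorption]
    = e and (b or d)   [distribution]
E2: e and (b or d) and not (not not e and not e)
    = e and (b or d) and (not e or e)   [De Morgan]
    = e and (b or d)   [complement / identity]
Both reduce to e and (b or d), so they are equivalent.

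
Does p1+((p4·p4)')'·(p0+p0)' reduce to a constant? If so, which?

no

p1+((p4·p4)')'·(p0+p0)'
= p1+p4·p4·(p0+p0)'   — double negation
= p1+p4·(p0+p0)'   — idempotence
= p1+p4·p0'   — idempotence
This depends on p0, p1, p4, so it is not a constant.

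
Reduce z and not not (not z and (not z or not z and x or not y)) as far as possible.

False

z and not not (not z and (not z or not z and x or not y))
= z and not not (not z and (not z or not y))
= z and not not not z
= z and not z
= False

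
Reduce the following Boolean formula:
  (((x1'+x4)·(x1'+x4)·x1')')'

x1'

(((x1'+x4)·(x1'+x4)·x1')')'
= (x1'+x4)·(x1'+x4)·x1'   — double negation
= (x1'+x4)·x1'   — absorption
= x1'   — absorption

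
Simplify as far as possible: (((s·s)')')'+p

s'+p

(((s·s)')')'+p
= ((s')')'+p   — idempotence
= s'+p   — double negation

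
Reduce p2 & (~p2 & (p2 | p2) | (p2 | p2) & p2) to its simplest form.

p2 & (~p2 & (p2 | p2) | (p2 | p2) & p2)
= p2 & (p2 | p2)   — distribution
= p2 & p2   — idempotence
= p2   — idempotence

p2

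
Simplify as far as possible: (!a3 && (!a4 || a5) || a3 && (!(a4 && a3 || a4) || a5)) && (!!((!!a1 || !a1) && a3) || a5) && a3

(!a3 && (!a4 || a5) || a3 && (!(a4 && a3 || a4) || a5)) && (!!((!!a1 || !a1) && a3) || a5) && a3
= (!a3 && (!a4 || a5) || a3 && (!a4 || a5)) && (!!((!!a1 || !a1) && a3) || a5) && a3
= (!a3 && (!a4 || a5) || a3 && (!a4 || a5)) && (!!((a1 || !a1) && a3) || a5) && a3
= (!a4 || a5) && (!!((a1 || !a1) && a3) || a5) && a3
= (!a4 || a5) && (!!a3 || a5) && a3
= (!a4 || a5) && (a3 || a5) && a3
= (!a4 || a5) && a3

(!a4 || a5) && a3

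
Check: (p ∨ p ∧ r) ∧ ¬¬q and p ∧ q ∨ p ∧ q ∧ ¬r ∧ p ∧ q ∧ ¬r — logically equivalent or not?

E1: (p ∨ p ∧ r) ∧ ¬¬q
    = p ∧ ¬¬q   (absorption)
    = p ∧ q   (double negation)
E2: p ∧ q ∨ p ∧ q ∧ ¬r ∧ p ∧ q ∧ ¬r
    = p ∧ q ∨ p ∧ q ∧ ¬r   (idempotence)
    = p ∧ q   (absorption)
Both reduce to p ∧ q, so they are equivalent.

Yes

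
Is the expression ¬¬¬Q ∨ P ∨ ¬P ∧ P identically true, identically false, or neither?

¬¬¬Q ∨ P ∨ ¬P ∧ P
= ¬¬¬Q ∨ P
= ¬Q ∨ P
This depends on P, Q, so it is not a constant.

neither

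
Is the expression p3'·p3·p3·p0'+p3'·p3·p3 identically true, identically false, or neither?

identically false

p3'·p3·p3·p0'+p3'·p3·p3
= p3'·p3·p3
= p3'·p3
= 0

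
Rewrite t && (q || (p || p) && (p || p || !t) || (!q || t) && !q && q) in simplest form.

t && (q || (p || p) && (p || p || !t) || (!q || t) && !q && q)
= t && (q || (p || p) && (p || p || !t) || !q && q)
= t && (q || (p || p) && (p || p || !t))
= t && (q || p || p)
= t && (q || p)

t && (q || p)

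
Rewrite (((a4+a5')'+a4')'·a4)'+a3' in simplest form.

a4'+a3'

(((a4+a5')'+a4')'·a4)'+a3'
= ((a4+a5')·a4·a4)'+a3'   [De Morgan]
= (a4·a4)'+a3'   [absorption]
= a4'+a3'   [idempotence]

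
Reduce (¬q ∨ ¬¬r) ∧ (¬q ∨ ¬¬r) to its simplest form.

(¬q ∨ ¬¬r) ∧ (¬q ∨ ¬¬r)
= ¬q ∨ ¬¬r
= ¬q ∨ r

¬q ∨ r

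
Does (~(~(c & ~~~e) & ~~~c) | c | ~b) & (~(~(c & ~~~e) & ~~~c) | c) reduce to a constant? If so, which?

(~(~(c & ~~~e) & ~~~c) | c | ~b) & (~(~(c & ~~~e) & ~~~c) | c)
= ~(~(c & ~~~e) & ~~~c) | c
= ~(~(c & ~e) & ~~~c) | c
= ~(~(c & ~e) & ~c) | c
= c & ~e | c | c
= c | c
= c
This depends on c, so it is not a constant.

no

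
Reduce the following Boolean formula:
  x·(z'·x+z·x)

x·(z'·x+z·x)
= x·x   (distribution)
= x   (idempotence)

x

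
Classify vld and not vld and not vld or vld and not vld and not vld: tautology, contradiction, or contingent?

contradiction

vld and not vld and not vld or vld and not vld and not vld
= vld and not vld and not vld
= vld and not vld
= False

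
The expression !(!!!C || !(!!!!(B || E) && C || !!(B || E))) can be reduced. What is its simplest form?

!(!!!C || !(!!!!(B || E) && C || !!(B || E)))
= !!C && (!!!!(B || E) && C || !!(B || E))   (De Morgan)
= !!C && (!!(B || E) && C || !!(B || E))   (double negation)
= !!C && !!(B || E)   (absorption)
= C && !!(B || E)   (double negation)
= C && (B || E)   (double negation)

C && (B || E)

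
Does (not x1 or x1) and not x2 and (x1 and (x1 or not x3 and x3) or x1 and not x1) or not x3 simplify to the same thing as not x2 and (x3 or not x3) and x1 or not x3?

E1: (not x1 or x1) and not x2 and (x1 and (x1 or not x3 and x3) or x1 and not x1) or not x3
    = (not x1 or x1) and not x2 and (x1 and x1 or x1 and not x1) or not x3   (complement / identity)
    = not x2 and (x1 and x1 or x1 and not x1) or not x3   (complement / identity)
    = not x2 and x1 or not x3   (distribution)
E2: not x2 and (x3 or not x3) and x1 or not x3
    = not x2 and x1 or not x3   (complement / identity)
Both reduce to not x2 and x1 or not x3, so they are equivalent.

Yes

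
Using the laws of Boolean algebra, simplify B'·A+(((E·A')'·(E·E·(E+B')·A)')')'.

B'·A+(((E·A')'·(E·E·(E+B')·A)')')'
= B'·A+(((E·A')'·(E·(E+B')·A)')')'   [idempotence]
= B'·A+(((E·A')'·(E·A)')')'   [absorption]
= B'·A+(E·A'+E·A)'   [De Morgan]
= B'·A+E'   [distribution]

B'·A+E'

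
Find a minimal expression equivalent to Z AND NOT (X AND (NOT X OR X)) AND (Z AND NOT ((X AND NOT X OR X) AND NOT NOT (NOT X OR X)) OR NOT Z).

Z AND NOT (X AND (NOT X OR X)) AND (Z AND NOT ((X AND NOT X OR X) AND NOT NOT (NOT X OR X)) OR NOT Z)
= Z AND NOT (X AND (NOT X OR X)) AND (Z AND NOT (X AND NOT NOT (NOT X OR X)) OR NOT Z)   — complement / identity
= Z AND NOT (X AND (NOT X OR X)) AND (Z AND NOT (X AND (NOT X OR X)) OR NOT Z)   — double negation
= Z AND NOT (X AND (NOT X OR X))   — absorption
= Z AND NOT X   — complement / identity

Z AND NOT X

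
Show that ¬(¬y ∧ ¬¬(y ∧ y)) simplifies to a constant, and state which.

¬(¬y ∧ ¬¬(y ∧ y))
= y ∨ ¬(y ∧ y)   [De Morgan]
= y ∨ ¬y   [idempotence]
= True   [complement]

True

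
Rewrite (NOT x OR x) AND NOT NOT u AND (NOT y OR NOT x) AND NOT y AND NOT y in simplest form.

u AND NOT y

(NOT x OR x) AND NOT NOT u AND (NOT y OR NOT x) AND NOT y AND NOT y
= (NOT x OR x) AND NOT NOT u AND NOT y AND NOT y
= (NOT x OR x) AND NOT NOT u AND NOT y
= NOT NOT u AND NOT y
= u AND NOT y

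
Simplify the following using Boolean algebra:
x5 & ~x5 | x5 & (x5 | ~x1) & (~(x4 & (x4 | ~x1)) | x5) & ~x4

x5 & ~x4

x5 & ~x5 | x5 & (x5 | ~x1) & (~(x4 & (x4 | ~x1)) | x5) & ~x4
= x5 & ~x5 | x5 & (x5 | ~x1) & (~x4 | x5) & ~x4   [absorption]
= x5 & ~x5 | x5 & (x5 | ~x1) & ~x4   [absorption]
= x5 & (x5 | ~x1) & ~x4   [complement / identity]
= x5 & ~x4   [absorption]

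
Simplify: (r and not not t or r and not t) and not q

(r and not not t or r and not t) and not q
= (r and t or r and not t) and not q   — double negation
= r and not q   — distribution

r and not q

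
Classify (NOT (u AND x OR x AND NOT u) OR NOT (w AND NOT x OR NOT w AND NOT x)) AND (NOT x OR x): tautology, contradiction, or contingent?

tautology

(NOT (u AND x OR x AND NOT u) OR NOT (w AND NOT x OR NOT w AND NOT x)) AND (NOT x OR x)
= (NOT (u AND x OR x AND NOT u) OR NOT NOT x) AND (NOT x OR x)   [distribution]
= (NOT (u AND x OR x AND NOT u) OR x) AND (NOT x OR x)   [double negation]
= (NOT x OR x) AND (NOT x OR x)   [distribution]
= NOT x OR x   [idempotence]
= TRUE   [complement]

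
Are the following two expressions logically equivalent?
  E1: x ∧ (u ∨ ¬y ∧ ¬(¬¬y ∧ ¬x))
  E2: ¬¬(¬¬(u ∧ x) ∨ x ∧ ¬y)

E1: x ∧ (u ∨ ¬y ∧ ¬(¬¬y ∧ ¬x))
    = x ∧ (u ∨ ¬y ∧ (¬y ∨ x))   (De Morgan)
    = x ∧ (u ∨ ¬y)   (absorption)
E2: ¬¬(¬¬(u ∧ x) ∨ x ∧ ¬y)
    = ¬¬(u ∧ x ∨ x ∧ ¬y)   (double negation)
    = u ∧ x ∨ x ∧ ¬y   (double negation)
    = x ∧ (u ∨ ¬y)   (distribution)
Both reduce to x ∧ (u ∨ ¬y), so they are equivalent.

Yes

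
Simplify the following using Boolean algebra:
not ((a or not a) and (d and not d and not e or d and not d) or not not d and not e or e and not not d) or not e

not d or not e

not ((a or not a) and (d and not d and not e or d and not d) or not not d and not e or e and not not d) or not e
= not ((a or not a) and (d and not d and not e or d and not d) or not not d) or not e
= not (d and not d and not e or d and not d or not not d) or not e
= not (d and not d or not not d) or not e
= not not not d or not e
= not d or not e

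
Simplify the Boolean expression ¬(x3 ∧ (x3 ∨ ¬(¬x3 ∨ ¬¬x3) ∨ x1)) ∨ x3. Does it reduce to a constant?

True

¬(x3 ∧ (x3 ∨ ¬(¬x3 ∨ ¬¬x3) ∨ x1)) ∨ x3
= ¬(x3 ∧ (x3 ∨ x3 ∧ ¬x3 ∨ x1)) ∨ x3   (De Morgan)
= ¬(x3 ∧ (x3 ∨ x1)) ∨ x3   (complement / identity)
= ¬x3 ∨ x3   (absorption)
= True   (complement)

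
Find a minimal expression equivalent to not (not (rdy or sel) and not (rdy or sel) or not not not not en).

not (not (rdy or sel) and not (rdy or sel) or not not not not en)
= not (not (rdy or sel) or not not not not en)
= (rdy or sel) and not not not en
= (rdy or sel) and not en

(rdy or sel) and not en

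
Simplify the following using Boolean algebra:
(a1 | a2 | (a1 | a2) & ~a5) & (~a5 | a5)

(a1 | a2 | (a1 | a2) & ~a5) & (~a5 | a5)
= (a1 | a2) & (~a5 | a5)   (absorption)
= a1 | a2   (complement / identity)

a1 | a2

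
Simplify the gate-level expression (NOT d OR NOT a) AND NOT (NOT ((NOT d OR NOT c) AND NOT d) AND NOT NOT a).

(NOT d OR NOT a) AND NOT (NOT ((NOT d OR NOT c) AND NOT d) AND NOT NOT a)
= (NOT d OR NOT a) AND ((NOT d OR NOT c) AND NOT d OR NOT a)   [De Morgan]
= (NOT d OR NOT a) AND (NOT d OR NOT a)   [absorption]
= NOT d OR NOT a   [idempotence]

NOT d OR NOT a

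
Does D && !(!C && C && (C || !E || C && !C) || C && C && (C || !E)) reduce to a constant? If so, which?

D && !(!C && C && (C || !E || C && !C) || C && C && (C || !E))
= D && !(!C && C && (C || !E) || C && C && (C || !E))
= D && !(C && (C || !E))
= D && !C
This depends on C, D, so it is not a constant.

no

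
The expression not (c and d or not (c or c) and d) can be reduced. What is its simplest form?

not d

not (c and d or not (c or c) and d)
= not (c and d or not c and d)   — idempotence
= not d   — distribution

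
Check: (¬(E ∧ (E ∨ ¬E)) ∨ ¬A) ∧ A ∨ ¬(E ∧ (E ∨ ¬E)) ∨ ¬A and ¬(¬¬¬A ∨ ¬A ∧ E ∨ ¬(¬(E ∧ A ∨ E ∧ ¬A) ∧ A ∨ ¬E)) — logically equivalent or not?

No

E1: (¬(E ∧ (E ∨ ¬E)) ∨ ¬A) ∧ A ∨ ¬(E ∧ (E ∨ ¬E)) ∨ ¬A
    = ¬(E ∧ (E ∨ ¬E)) ∨ ¬A
    = ¬E ∨ ¬A
E2: ¬(¬¬¬A ∨ ¬A ∧ E ∨ ¬(¬(E ∧ A ∨ E ∧ ¬A) ∧ A ∨ ¬E))
    = ¬(¬¬¬A ∨ ¬A ∧ E ∨ ¬(¬E ∧ A ∨ ¬E))
    = ¬(¬A ∨ ¬A ∧ E ∨ ¬(¬E ∧ A ∨ ¬E))
    = ¬(¬A ∨ ¬(¬E ∧ A ∨ ¬E))
    = ¬(¬A ∨ ¬¬E)
    = A ∧ ¬E
These differ: at A=0, E=0, E1 = 1 but E2 = 0.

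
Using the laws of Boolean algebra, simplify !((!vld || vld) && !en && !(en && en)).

!((!vld || vld) && !en && !(en && en))
= !((!vld || vld) && !en && !en)   (idempotence)
= !(!en && !en)   (complement / identity)
= !!en   (idempotence)
= en   (double negation)

en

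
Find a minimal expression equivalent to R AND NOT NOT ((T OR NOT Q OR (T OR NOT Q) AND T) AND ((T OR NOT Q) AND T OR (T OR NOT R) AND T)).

R AND NOT NOT ((T OR NOT Q OR (T OR NOT Q) AND T) AND ((T OR NOT Q) AND T OR (T OR NOT R) AND T))
= R AND NOT NOT ((T OR NOT Q) AND T OR (T OR NOT Q) AND (T OR NOT R) AND T)   — distribution
= R AND NOT NOT ((T OR NOT Q) AND T OR (T OR NOT Q) AND T)   — absorption
= R AND NOT NOT ((T OR NOT Q) AND T)   — idempotence
= R AND NOT NOT T   — absorption
= R AND T   — double negation

R AND T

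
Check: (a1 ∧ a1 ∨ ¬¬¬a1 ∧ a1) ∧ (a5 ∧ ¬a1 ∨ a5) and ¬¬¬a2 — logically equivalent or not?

E1: (a1 ∧ a1 ∨ ¬¬¬a1 ∧ a1) ∧ (a5 ∧ ¬a1 ∨ a5)
    = (a1 ∧ a1 ∨ ¬¬¬a1 ∧ a1) ∧ a5   [absorption]
    = (a1 ∧ a1 ∨ ¬a1 ∧ a1) ∧ a5   [double negation]
    = a1 ∧ a5   [distribution]
E2: ¬¬¬a2
    = ¬a2   [double negation]
These differ: at a1=0, a2=0, a5=0, E1 = 0 but E2 = 1.

No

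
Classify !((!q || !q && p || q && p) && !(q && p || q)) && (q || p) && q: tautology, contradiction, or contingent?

contingent

!((!q || !q && p || q && p) && !(q && p || q)) && (q || p) && q
= !((!q || !q && p || q && p) && !q) && (q || p) && q   [absorption]
= !((!q || p) && !q) && (q || p) && q   [distribution]
= !!q && (q || p) && q   [absorption]
= !!q && q   [absorption]
= q && q   [double negation]
= q   [idempotence]
This depends on q, so it is not a constant.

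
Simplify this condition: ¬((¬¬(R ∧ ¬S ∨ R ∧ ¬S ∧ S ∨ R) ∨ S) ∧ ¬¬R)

¬((¬¬(R ∧ ¬S ∨ R ∧ ¬S ∧ S ∨ R) ∨ S) ∧ ¬¬R)
= ¬((¬¬(R ∧ ¬S ∨ R) ∨ S) ∧ ¬¬R)
= ¬((¬¬R ∨ S) ∧ ¬¬R)
= ¬¬¬R
= ¬R

¬R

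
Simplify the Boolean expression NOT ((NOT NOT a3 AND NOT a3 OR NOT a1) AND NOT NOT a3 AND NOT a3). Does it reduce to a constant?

TRUE

NOT ((NOT NOT a3 AND NOT a3 OR NOT a1) AND NOT NOT a3 AND NOT a3)
= NOT (NOT NOT a3 AND NOT a3)   (absorption)
= NOT a3 OR a3   (De Morgan)
= TRUE   (complement)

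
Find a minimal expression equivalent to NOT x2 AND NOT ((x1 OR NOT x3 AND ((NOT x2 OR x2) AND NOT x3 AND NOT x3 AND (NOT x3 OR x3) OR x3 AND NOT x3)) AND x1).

NOT x2 AND NOT ((x1 OR NOT x3 AND ((NOT x2 OR x2) AND NOT x3 AND NOT x3 AND (NOT x3 OR x3) OR x3 AND NOT x3)) AND x1)
= NOT x2 AND NOT ((x1 OR NOT x3 AND (NOT x3 AND NOT x3 AND (NOT x3 OR x3) OR x3 AND NOT x3)) AND x1)
= NOT x2 AND NOT ((x1 OR NOT x3 AND (NOT x3 AND NOT x3 OR x3 AND NOT x3)) AND x1)
= NOT x2 AND NOT ((x1 OR NOT x3 AND NOT x3) AND x1)
= NOT x2 AND NOT ((x1 OR NOT x3) AND x1)
= NOT x2 AND NOT x1

NOT x2 AND NOT x1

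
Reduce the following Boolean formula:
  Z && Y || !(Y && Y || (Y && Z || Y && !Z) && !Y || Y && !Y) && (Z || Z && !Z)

Z

Z && Y || !(Y && Y || (Y && Z || Y && !Z) && !Y || Y && !Y) && (Z || Z && !Z)
= Z && Y || !(Y && Y || Y && !Y || Y && !Y) && (Z || Z && !Z)   [distribution]
= Z && Y || !(Y && Y || Y && !Y) && (Z || Z && !Z)   [idempotence]
= Z && Y || !Y && (Z || Z && !Z)   [distribution]
= Z && Y || !Y && Z   [complement / identity]
= Z   [distribution]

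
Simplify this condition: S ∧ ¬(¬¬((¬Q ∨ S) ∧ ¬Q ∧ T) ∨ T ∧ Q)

S ∧ ¬(¬¬((¬Q ∨ S) ∧ ¬Q ∧ T) ∨ T ∧ Q)
= S ∧ ¬(¬¬(¬Q ∧ T) ∨ T ∧ Q)
= S ∧ ¬(¬Q ∧ T ∨ T ∧ Q)
= S ∧ ¬T

S ∧ ¬T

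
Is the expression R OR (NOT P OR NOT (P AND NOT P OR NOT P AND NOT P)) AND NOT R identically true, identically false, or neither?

R OR (NOT P OR NOT (P AND NOT P OR NOT P AND NOT P)) AND NOT R
= R OR (NOT P OR NOT NOT P) AND NOT R   — distribution
= R OR (NOT P OR P) AND NOT R   — double negation
= R OR NOT R   — complement / identity
= TRUE   — complement

identically true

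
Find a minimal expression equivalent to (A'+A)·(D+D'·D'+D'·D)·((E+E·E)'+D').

E'+D'

(A'+A)·(D+D'·D'+D'·D)·((E+E·E)'+D')
= (A'+A)·(D+D')·((E+E·E)'+D')   — distribution
= (D+D')·((E+E·E)'+D')   — complement / identity
= (E+E·E)'+D'   — complement / identity
= (E+E)'+D'   — idempotence
= E'+D'   — idempotence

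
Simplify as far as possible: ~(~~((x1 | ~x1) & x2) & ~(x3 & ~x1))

~x2 | x3 & ~x1

~(~~((x1 | ~x1) & x2) & ~(x3 & ~x1))
= ~(~~x2 & ~(x3 & ~x1))
= ~x2 | x3 & ~x1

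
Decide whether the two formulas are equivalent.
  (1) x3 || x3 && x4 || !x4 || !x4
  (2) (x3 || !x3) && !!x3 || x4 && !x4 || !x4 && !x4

E1: x3 || x3 && x4 || !x4 || !x4
    = x3 || !x4 || !x4   — absorption
    = x3 || !x4   — idempotence
E2: (x3 || !x3) && !!x3 || x4 && !x4 || !x4 && !x4
    = !!x3 || x4 && !x4 || !x4 && !x4   — complement / identity
    = !!x3 || !x4   — distribution
    = x3 || !x4   — double negation
Both reduce to x3 || !x4, so they are equivalent.

Yes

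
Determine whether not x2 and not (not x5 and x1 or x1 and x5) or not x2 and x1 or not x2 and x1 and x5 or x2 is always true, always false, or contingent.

always true

not x2 and not (not x5 and x1 or x1 and x5) or not x2 and x1 or not x2 and x1 and x5 or x2
= not x2 and not x1 or not x2 and x1 or not x2 and x1 and x5 or x2   [distribution]
= not x2 and not x1 or not x2 and x1 or x2   [absorption]
= not x2 or x2   [distribution]
= True   [complement]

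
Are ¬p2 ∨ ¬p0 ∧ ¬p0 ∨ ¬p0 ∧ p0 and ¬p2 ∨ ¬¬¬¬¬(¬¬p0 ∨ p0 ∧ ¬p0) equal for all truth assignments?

Yes

E1: ¬p2 ∨ ¬p0 ∧ ¬p0 ∨ ¬p0 ∧ p0
    = ¬p2 ∨ ¬p0
E2: ¬p2 ∨ ¬¬¬¬¬(¬¬p0 ∨ p0 ∧ ¬p0)
    = ¬p2 ∨ ¬¬¬(¬¬p0 ∨ p0 ∧ ¬p0)
    = ¬p2 ∨ ¬(¬¬p0 ∨ p0 ∧ ¬p0)
    = ¬p2 ∨ ¬¬¬p0
    = ¬p2 ∨ ¬p0
Both reduce to ¬p2 ∨ ¬p0, so they are equivalent.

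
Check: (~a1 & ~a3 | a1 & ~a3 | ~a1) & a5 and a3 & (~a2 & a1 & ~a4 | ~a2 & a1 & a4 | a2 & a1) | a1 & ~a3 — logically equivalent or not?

No

E1: (~a1 & ~a3 | a1 & ~a3 | ~a1) & a5
    = (~a3 | ~a1) & a5   (distribution)
E2: a3 & (~a2 & a1 & ~a4 | ~a2 & a1 & a4 | a2 & a1) | a1 & ~a3
    = a3 & (~a2 & a1 | a2 & a1) | a1 & ~a3   (distribution)
    = a3 & a1 | a1 & ~a3   (distribution)
    = a1   (distribution)
These differ: at a1=1, a2=1, a3=0, a4=0, a5=0, E1 = 0 but E2 = 1.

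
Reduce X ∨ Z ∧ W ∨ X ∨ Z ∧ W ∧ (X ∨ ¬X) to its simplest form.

X ∨ Z ∧ W

X ∨ Z ∧ W ∨ X ∨ Z ∧ W ∧ (X ∨ ¬X)
= X ∨ Z ∧ W ∨ X ∨ Z ∧ W   (complement / identity)
= X ∨ Z ∧ W   (idempotence)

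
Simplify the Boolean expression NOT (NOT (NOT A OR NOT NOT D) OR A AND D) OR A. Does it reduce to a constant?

NOT (NOT (NOT A OR NOT NOT D) OR A AND D) OR A
= NOT (A AND NOT D OR A AND D) OR A   — De Morgan
= NOT A OR A   — distribution
= TRUE   — complement

TRUE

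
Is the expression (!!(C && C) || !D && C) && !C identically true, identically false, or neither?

identically false

(!!(C && C) || !D && C) && !C
= (C && C || !D && C) && !C
= C && (C || !D) && !C
= C && !C
= false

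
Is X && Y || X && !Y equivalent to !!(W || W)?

E1: X && Y || X && !Y
    = X
E2: !!(W || W)
    = !!W
    = W
These differ: at W=1, X=0, Y=0, E1 = 0 but E2 = 1.

No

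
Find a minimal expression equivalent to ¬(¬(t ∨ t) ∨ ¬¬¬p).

t ∧ p

¬(¬(t ∨ t) ∨ ¬¬¬p)
= ¬(¬t ∨ ¬¬¬p)   — idempotence
= t ∧ ¬¬p   — De Morgan
= t ∧ p   — double negation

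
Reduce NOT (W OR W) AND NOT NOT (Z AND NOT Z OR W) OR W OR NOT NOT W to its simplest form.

NOT (W OR W) AND NOT NOT (Z AND NOT Z OR W) OR W OR NOT NOT W
= NOT (W OR W) AND NOT NOT (Z AND NOT Z OR W) OR W OR W
= NOT (W OR W) AND NOT NOT (Z AND NOT Z OR W) OR W
= NOT W AND NOT NOT (Z AND NOT Z OR W) OR W
= NOT W AND (Z AND NOT Z OR W) OR W
= NOT W AND W OR W
= W

W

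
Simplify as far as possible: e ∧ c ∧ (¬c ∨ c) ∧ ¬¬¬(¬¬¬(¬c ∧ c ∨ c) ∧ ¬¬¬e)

e ∧ c ∧ (¬c ∨ c) ∧ ¬¬¬(¬¬¬(¬c ∧ c ∨ c) ∧ ¬¬¬e)
= e ∧ c ∧ (¬c ∨ c) ∧ ¬¬(¬¬(¬c ∧ c ∨ c) ∨ ¬¬e)   (De Morgan)
= e ∧ c ∧ (¬c ∨ c) ∧ ¬(¬(¬c ∧ c ∨ c) ∧ ¬e)   (De Morgan)
= e ∧ c ∧ ¬(¬(¬c ∧ c ∨ c) ∧ ¬e)   (complement / identity)
= e ∧ c ∧ ¬(¬c ∧ ¬e)   (complement / identity)
= e ∧ c ∧ (c ∨ e)   (De Morgan)
= e ∧ c   (absorption)

e ∧ c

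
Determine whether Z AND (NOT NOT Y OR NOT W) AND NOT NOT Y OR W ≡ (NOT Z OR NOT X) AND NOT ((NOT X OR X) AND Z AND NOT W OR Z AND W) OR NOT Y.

No

E1: Z AND (NOT NOT Y OR NOT W) AND NOT NOT Y OR W
    = Z AND NOT NOT Y OR W   (absorption)
    = Z AND Y OR W   (double negation)
E2: (NOT Z OR NOT X) AND NOT ((NOT X OR X) AND Z AND NOT W OR Z AND W) OR NOT Y
    = (NOT Z OR NOT X) AND NOT (Z AND NOT W OR Z AND W) OR NOT Y   (complement / identity)
    = (NOT Z OR NOT X) AND NOT Z OR NOT Y   (distribution)
    = NOT Z OR NOT Y   (absorption)
These differ: at W=0, X=1, Y=0, Z=0, E1 = 0 but E2 = 1.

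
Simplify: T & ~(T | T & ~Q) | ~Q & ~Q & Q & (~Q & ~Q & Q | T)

0

T & ~(T | T & ~Q) | ~Q & ~Q & Q & (~Q & ~Q & Q | T)
= T & ~(T | T & ~Q) | ~Q & ~Q & Q   (absorption)
= T & ~T | ~Q & ~Q & Q   (absorption)
= ~Q & ~Q & Q   (complement / identity)
= ~Q & Q   (idempotence)
= 0   (complement)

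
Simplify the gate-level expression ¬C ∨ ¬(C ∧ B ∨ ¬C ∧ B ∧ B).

¬C ∨ ¬(C ∧ B ∨ ¬C ∧ B ∧ B)
= ¬C ∨ ¬(C ∧ B ∨ ¬C ∧ B)   — idempotence
= ¬C ∨ ¬B   — distribution

¬C ∨ ¬B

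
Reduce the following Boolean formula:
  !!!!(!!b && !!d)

b && d

!!!!(!!b && !!d)
= !!!(!b || !d)   (De Morgan)
= !(!b || !d)   (double negation)
= b && d   (De Morgan)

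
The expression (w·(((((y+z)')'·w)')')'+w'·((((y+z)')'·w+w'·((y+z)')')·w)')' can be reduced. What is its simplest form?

(w·(((((y+z)')'·w)')')'+w'·((((y+z)')'·w+w'·((y+z)')')·w)')'
= (w·(((y+z)')'·w)'+w'·((((y+z)')'·w+w'·((y+z)')')·w)')'   — double negation
= (w·(((y+z)')'·w)'+w'·(((y+z)')'·w)')'   — distribution
= ((((y+z)')'·w)')'   — distribution
= (((y+z)·w)')'   — double negation
= (y+z)·w   — double negation

(y+z)·w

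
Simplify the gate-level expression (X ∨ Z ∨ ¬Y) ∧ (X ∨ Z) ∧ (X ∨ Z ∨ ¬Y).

(X ∨ Z ∨ ¬Y) ∧ (X ∨ Z) ∧ (X ∨ Z ∨ ¬Y)
= (X ∨ Z) ∧ (X ∨ Z ∨ ¬Y)   — absorption
= X ∨ Z   — absorption

X ∨ Z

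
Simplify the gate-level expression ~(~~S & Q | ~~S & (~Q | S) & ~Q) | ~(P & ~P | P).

~S | ~P

~(~~S & Q | ~~S & (~Q | S) & ~Q) | ~(P & ~P | P)
= ~(~~S & Q | ~~S & ~Q) | ~(P & ~P | P)
= ~~~S | ~(P & ~P | P)
= ~S | ~(P & ~P | P)
= ~S | ~P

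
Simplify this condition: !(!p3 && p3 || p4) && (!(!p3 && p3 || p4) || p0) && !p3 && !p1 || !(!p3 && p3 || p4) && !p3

!p4 && !p3

!(!p3 && p3 || p4) && (!(!p3 && p3 || p4) || p0) && !p3 && !p1 || !(!p3 && p3 || p4) && !p3
= !(!p3 && p3 || p4) && !p3 && !p1 || !(!p3 && p3 || p4) && !p3
= !(!p3 && p3 || p4) && !p3
= !p4 && !p3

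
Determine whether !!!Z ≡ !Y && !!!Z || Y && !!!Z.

Yes

E1: !!!Z
    = !Z   [double negation]
E2: !Y && !!!Z || Y && !!!Z
    = !!!Z   [distribution]
    = !Z   [double negation]
Both reduce to !Z, so they are equivalent.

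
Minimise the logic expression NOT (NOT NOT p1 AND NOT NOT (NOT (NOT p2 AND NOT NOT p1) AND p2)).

NOT p1 OR NOT p2

NOT (NOT NOT p1 AND NOT NOT (NOT (NOT p2 AND NOT NOT p1) AND p2))
= NOT (NOT NOT p1 AND NOT NOT ((p2 OR NOT p1) AND p2))   (De Morgan)
= NOT (NOT NOT p1 AND NOT NOT p2)   (absorption)
= NOT p1 OR NOT p2   (De Morgan)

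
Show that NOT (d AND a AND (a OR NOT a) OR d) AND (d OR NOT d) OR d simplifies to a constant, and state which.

TRUE

NOT (d AND a AND (a OR NOT a) OR d) AND (d OR NOT d) OR d
= NOT (d AND a OR d) AND (d OR NOT d) OR d
= NOT (d AND a OR d) OR d
= NOT d OR d
= TRUE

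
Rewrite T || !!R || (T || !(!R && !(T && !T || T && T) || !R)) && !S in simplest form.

T || R

T || !!R || (T || !(!R && !(T && !T || T && T) || !R)) && !S
= T || !!R || (T || !(!R && !T || !R)) && !S   — distribution
= T || !!R || (T || !!R) && !S   — absorption
= T || !!R   — absorption
= T || R   — double negation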